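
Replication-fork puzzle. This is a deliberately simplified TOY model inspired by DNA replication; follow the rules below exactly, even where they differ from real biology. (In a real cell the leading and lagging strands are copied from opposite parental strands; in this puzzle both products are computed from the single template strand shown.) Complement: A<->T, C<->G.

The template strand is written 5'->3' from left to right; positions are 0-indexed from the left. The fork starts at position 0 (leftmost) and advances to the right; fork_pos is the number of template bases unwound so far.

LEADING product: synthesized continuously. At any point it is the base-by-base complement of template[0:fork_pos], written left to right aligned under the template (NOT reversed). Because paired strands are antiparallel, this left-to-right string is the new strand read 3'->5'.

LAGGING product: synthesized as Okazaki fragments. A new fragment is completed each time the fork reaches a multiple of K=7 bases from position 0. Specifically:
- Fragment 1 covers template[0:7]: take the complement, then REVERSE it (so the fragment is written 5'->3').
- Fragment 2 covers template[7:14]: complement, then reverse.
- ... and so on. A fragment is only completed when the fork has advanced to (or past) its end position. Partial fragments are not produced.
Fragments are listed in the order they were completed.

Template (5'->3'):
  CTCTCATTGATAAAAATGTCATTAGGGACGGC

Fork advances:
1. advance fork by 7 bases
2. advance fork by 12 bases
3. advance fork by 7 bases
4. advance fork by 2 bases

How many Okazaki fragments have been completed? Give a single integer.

Step 1: advance 7 -> fork_pos = 0 + 7 = 7. Reached multiple(s) of 7: 7 -> fragment 1 completed (1 total).
Step 2: advance 12 -> fork_pos = 7 + 12 = 19. Reached multiple(s) of 7: 14 -> fragment 2 completed (2 total).
Step 3: advance 7 -> fork_pos = 19 + 7 = 26. Reached multiple(s) of 7: 21 -> fragment 3 completed (3 total).
Step 4: advance 2 -> fork_pos = 26 + 2 = 28. Reached multiple(s) of 7: 28 -> fragment 4 completed (4 total).
Check: final fork_pos = 28; the multiples of 7 that are <= 28 are 7..28 -> 28 // 7 = 4 completed fragment(s).

Answer: 4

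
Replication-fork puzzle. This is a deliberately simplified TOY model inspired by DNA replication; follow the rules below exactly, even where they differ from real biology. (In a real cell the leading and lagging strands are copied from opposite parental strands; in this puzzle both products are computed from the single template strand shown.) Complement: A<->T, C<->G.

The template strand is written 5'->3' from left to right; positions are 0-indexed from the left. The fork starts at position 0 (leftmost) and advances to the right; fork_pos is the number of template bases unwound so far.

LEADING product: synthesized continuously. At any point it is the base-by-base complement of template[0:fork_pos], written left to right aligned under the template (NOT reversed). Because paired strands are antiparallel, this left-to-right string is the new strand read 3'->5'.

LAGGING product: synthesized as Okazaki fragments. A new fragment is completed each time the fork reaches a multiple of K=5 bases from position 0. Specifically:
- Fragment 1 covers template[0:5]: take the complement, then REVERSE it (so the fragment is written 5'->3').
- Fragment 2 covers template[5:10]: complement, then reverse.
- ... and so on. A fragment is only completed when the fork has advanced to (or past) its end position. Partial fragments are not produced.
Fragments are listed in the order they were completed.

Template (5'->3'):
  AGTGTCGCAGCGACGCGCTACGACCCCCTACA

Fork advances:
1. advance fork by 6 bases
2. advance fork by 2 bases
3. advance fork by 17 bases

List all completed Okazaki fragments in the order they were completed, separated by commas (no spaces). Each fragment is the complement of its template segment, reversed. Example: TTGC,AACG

Step 1: advance 6 -> fork_pos = 0 + 6 = 6. Reached multiple(s) of 5: 5 -> fragment 1 completed (1 total).
Step 2: advance 2 -> fork_pos = 6 + 2 = 8. Next multiple of 5 is 10 (not reached); still 1 fragment(s).
Step 3: advance 17 -> fork_pos = 8 + 17 = 25. Reached multiple(s) of 5: 10, 15, 20, 25 -> fragments 2-5 completed (5 total).
Final fork_pos = 25, so 5 fragment(s) are complete. Build each: template segment -> complement -> reverse.
Fragment 1: template[0:5] = AGTGT -> complement TCACA -> reversed ACACT
Fragment 2: template[5:10] = CGCAG -> complement GCGTC -> reversed CTGCG
Fragment 3: template[10:15] = CGACG -> complement GCTGC -> reversed CGTCG
Fragment 4: template[15:20] = CGCTA -> complement GCGAT -> reversed TAGCG
Fragment 5: template[20:25] = CGACC -> complement GCTGG -> reversed GGTCG

Answer: ACACT,CTGCG,CGTCG,TAGCG,GGTCG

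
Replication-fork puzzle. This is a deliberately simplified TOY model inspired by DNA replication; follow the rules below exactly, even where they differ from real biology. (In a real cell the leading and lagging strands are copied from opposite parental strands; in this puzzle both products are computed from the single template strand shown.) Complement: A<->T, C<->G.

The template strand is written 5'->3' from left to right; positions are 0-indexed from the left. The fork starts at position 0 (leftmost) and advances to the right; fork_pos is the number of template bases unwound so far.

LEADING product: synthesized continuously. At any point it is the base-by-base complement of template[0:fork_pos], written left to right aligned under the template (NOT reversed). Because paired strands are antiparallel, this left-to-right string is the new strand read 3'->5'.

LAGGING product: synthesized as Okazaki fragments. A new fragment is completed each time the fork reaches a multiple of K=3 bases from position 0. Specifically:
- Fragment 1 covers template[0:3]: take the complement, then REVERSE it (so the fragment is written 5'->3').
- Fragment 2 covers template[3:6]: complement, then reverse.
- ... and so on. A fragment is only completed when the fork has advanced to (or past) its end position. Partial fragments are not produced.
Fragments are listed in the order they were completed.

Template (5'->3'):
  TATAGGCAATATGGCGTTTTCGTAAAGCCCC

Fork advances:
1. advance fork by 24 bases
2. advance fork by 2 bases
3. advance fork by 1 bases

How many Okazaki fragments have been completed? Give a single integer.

Answer: 9

Derivation:
Step 1: advance 24 -> fork_pos = 0 + 24 = 24. Reached multiple(s) of 3: 3, 6, 9, 12, 15, 18, 21, 24 -> fragments 1-8 completed (8 total).
Step 2: advance 2 -> fork_pos = 24 + 2 = 26. Next multiple of 3 is 27 (not reached); still 8 fragment(s).
Step 3: advance 1 -> fork_pos = 26 + 1 = 27. Reached multiple(s) of 3: 27 -> fragment 9 completed (9 total).
Check: final fork_pos = 27; the multiples of 3 that are <= 27 are 3..27 -> 27 // 3 = 9 completed fragment(s).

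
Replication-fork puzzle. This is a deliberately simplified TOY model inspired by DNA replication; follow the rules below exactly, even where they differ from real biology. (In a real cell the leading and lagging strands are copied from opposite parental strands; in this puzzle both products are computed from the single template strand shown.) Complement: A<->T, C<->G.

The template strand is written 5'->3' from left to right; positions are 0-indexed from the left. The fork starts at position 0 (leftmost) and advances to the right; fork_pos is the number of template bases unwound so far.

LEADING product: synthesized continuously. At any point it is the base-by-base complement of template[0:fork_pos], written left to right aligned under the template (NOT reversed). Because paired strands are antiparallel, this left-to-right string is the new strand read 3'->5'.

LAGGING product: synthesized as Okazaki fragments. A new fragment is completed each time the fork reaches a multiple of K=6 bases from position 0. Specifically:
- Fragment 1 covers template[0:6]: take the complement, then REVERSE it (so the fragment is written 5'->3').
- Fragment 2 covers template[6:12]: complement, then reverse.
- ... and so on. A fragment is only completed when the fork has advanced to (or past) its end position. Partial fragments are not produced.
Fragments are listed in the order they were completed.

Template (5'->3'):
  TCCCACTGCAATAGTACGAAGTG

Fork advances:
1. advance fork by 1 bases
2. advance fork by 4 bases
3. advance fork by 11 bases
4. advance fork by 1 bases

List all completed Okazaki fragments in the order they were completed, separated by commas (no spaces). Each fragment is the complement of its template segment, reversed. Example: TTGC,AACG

Step 1: advance 1 -> fork_pos = 0 + 1 = 1. Next multiple of 6 is 6 (not reached); still 0 fragment(s).
Step 2: advance 4 -> fork_pos = 1 + 4 = 5. Next multiple of 6 is 6 (not reached); still 0 fragment(s).
Step 3: advance 11 -> fork_pos = 5 + 11 = 16. Reached multiple(s) of 6: 6, 12 -> fragments 1-2 completed (2 total).
Step 4: advance 1 -> fork_pos = 16 + 1 = 17. Next multiple of 6 is 18 (not reached); still 2 fragment(s).
Final fork_pos = 17, so 2 fragment(s) are complete. Build each: template segment -> complement -> reverse.
Fragment 1: template[0:6] = TCCCAC -> complement AGGGTG -> reversed GTGGGA
Fragment 2: template[6:12] = TGCAAT -> complement ACGTTA -> reversed ATTGCA

Answer: GTGGGA,ATTGCA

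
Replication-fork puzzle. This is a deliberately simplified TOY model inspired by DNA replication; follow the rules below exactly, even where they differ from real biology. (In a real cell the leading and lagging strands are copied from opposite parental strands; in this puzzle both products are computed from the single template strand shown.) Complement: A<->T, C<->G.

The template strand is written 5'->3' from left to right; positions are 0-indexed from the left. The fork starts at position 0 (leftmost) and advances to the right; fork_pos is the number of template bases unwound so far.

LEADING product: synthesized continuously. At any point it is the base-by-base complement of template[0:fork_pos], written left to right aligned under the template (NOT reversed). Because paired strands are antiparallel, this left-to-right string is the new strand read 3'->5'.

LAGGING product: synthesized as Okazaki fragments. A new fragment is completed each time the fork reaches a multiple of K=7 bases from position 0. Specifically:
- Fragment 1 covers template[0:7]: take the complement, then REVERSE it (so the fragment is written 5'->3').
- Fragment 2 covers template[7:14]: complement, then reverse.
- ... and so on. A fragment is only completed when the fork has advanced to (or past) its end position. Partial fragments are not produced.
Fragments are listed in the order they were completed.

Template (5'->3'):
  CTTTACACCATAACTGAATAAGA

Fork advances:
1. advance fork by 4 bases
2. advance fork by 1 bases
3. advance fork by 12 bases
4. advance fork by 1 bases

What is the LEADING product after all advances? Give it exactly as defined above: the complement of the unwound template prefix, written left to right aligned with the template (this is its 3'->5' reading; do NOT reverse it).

Answer: GAAATGTGGTATTGACTT

Derivation:
Step 1: advance 4 -> fork_pos = 0 + 4 = 4.
Step 2: advance 1 -> fork_pos = 4 + 1 = 5.
Step 3: advance 12 -> fork_pos = 5 + 12 = 17.
Step 4: advance 1 -> fork_pos = 17 + 1 = 18.
Unwound prefix: template[0:18] = CTTTACACCATAACTGAA
Complement it base by base (A<->T, C<->G), keeping left-to-right order:
  [0:5] CTTTA -> GAAAT
  [5:10] CACCA -> GTGGT
  [10:15] TAACT -> ATTGA
  [15:18] GAA -> CTT
Concatenate: GAAATGTGGTATTGACTT (length 18; written aligned with the template, i.e. 3'->5').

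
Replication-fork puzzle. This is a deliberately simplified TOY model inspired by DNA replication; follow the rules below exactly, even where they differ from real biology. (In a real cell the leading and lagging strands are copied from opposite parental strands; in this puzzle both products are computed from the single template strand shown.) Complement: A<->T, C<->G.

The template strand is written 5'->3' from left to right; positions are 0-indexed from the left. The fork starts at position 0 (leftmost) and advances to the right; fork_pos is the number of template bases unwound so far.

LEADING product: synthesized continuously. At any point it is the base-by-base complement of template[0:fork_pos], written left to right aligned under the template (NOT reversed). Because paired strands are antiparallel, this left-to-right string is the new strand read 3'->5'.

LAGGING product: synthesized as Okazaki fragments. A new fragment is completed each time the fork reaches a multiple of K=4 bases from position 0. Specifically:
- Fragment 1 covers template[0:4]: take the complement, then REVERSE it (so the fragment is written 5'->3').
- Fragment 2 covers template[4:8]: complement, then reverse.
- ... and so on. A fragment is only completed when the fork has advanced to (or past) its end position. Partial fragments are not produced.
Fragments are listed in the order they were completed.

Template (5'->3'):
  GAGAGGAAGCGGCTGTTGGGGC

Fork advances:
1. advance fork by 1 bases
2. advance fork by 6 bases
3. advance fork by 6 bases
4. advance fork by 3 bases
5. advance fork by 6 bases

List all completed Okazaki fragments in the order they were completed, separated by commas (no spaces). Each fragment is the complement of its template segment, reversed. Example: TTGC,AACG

Answer: TCTC,TTCC,CCGC,ACAG,CCCA

Derivation:
Step 1: advance 1 -> fork_pos = 0 + 1 = 1. Next multiple of 4 is 4 (not reached); still 0 fragment(s).
Step 2: advance 6 -> fork_pos = 1 + 6 = 7. Reached multiple(s) of 4: 4 -> fragment 1 completed (1 total).
Step 3: advance 6 -> fork_pos = 7 + 6 = 13. Reached multiple(s) of 4: 8, 12 -> fragments 2-3 completed (3 total).
Step 4: advance 3 -> fork_pos = 13 + 3 = 16. Reached multiple(s) of 4: 16 -> fragment 4 completed (4 total).
Step 5: advance 6 -> fork_pos = 16 + 6 = 22. Reached multiple(s) of 4: 20 -> fragment 5 completed (5 total).
Final fork_pos = 22, so 5 fragment(s) are complete. Build each: template segment -> complement -> reverse.
Fragment 1: template[0:4] = GAGA -> complement CTCT -> reversed TCTC
Fragment 2: template[4:8] = GGAA -> complement CCTT -> reversed TTCC
Fragment 3: template[8:12] = GCGG -> complement CGCC -> reversed CCGC
Fragment 4: template[12:16] = CTGT -> complement GACA -> reversed ACAG
Fragment 5: template[16:20] = TGGG -> complement ACCC -> reversed CCCA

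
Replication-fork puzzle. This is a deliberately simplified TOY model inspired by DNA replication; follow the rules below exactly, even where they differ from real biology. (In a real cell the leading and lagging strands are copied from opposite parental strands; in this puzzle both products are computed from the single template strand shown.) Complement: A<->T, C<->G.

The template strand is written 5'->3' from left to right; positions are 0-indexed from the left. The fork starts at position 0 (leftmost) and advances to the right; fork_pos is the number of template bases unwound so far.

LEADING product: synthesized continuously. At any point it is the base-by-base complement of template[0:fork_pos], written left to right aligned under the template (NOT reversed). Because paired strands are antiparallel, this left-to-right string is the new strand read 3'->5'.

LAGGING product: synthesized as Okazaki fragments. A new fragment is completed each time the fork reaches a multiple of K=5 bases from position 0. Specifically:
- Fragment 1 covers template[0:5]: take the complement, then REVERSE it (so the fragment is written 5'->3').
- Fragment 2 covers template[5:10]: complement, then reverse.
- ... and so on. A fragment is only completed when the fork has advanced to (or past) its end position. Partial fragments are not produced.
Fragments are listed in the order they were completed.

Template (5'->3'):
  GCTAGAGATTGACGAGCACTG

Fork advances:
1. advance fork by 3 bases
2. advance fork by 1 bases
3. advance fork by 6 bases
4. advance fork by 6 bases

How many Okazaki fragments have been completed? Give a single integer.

Answer: 3

Derivation:
Step 1: advance 3 -> fork_pos = 0 + 3 = 3. Next multiple of 5 is 5 (not reached); still 0 fragment(s).
Step 2: advance 1 -> fork_pos = 3 + 1 = 4. Next multiple of 5 is 5 (not reached); still 0 fragment(s).
Step 3: advance 6 -> fork_pos = 4 + 6 = 10. Reached multiple(s) of 5: 5, 10 -> fragments 1-2 completed (2 total).
Step 4: advance 6 -> fork_pos = 10 + 6 = 16. Reached multiple(s) of 5: 15 -> fragment 3 completed (3 total).
Check: final fork_pos = 16; the multiples of 5 that are <= 16 are 5..15 -> 16 // 5 = 3 completed fragment(s).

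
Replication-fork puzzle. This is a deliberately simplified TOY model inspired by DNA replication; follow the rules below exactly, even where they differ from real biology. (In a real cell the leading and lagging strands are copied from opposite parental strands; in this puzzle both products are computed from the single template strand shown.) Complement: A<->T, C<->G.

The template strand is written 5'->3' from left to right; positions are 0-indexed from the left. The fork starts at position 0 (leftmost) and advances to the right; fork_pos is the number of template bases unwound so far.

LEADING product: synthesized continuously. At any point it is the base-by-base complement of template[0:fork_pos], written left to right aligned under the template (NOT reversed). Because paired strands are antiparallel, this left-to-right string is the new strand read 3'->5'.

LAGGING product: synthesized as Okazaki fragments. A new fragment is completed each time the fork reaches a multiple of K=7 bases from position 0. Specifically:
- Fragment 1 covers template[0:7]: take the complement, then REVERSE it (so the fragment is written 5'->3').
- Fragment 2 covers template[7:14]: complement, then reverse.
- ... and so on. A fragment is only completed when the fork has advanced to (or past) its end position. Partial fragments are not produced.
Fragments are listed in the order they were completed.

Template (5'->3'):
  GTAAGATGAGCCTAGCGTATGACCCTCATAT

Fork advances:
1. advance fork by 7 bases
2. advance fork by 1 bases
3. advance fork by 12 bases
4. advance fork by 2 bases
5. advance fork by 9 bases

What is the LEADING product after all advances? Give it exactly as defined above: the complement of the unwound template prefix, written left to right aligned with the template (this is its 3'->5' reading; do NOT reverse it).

Step 1: advance 7 -> fork_pos = 0 + 7 = 7.
Step 2: advance 1 -> fork_pos = 7 + 1 = 8.
Step 3: advance 12 -> fork_pos = 8 + 12 = 20.
Step 4: advance 2 -> fork_pos = 20 + 2 = 22.
Step 5: advance 9 -> fork_pos = 22 + 9 = 31.
Unwound prefix: template[0:31] = GTAAGATGAGCCTAGCGTATGACCCTCATAT
Complement it base by base (A<->T, C<->G), keeping left-to-right order:
  [0:5] GTAAG -> CATTC
  [5:10] ATGAG -> TACTC
  [10:15] CCTAG -> GGATC
  [15:20] CGTAT -> GCATA
  [20:25] GACCC -> CTGGG
  [25:30] TCATA -> AGTAT
  [30:31] T -> A
Concatenate: CATTCTACTCGGATCGCATACTGGGAGTATA (length 31; written aligned with the template, i.e. 3'->5').

Answer: CATTCTACTCGGATCGCATACTGGGAGTATA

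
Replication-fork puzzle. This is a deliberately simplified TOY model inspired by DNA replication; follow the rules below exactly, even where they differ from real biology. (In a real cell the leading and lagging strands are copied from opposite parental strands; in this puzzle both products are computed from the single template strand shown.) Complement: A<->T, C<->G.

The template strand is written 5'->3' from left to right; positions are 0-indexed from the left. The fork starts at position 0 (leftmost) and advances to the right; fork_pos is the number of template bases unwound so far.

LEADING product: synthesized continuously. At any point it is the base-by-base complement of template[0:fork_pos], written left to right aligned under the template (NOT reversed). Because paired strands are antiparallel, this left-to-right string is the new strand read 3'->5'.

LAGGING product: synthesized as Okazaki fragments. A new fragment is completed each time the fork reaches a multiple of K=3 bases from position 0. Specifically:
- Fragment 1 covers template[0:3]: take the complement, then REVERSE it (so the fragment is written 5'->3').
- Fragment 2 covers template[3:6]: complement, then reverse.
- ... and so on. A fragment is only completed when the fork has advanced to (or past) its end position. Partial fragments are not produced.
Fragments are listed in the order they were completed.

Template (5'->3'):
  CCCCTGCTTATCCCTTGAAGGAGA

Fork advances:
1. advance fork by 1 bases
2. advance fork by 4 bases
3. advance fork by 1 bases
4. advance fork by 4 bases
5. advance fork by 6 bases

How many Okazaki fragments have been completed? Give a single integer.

Step 1: advance 1 -> fork_pos = 0 + 1 = 1. Next multiple of 3 is 3 (not reached); still 0 fragment(s).
Step 2: advance 4 -> fork_pos = 1 + 4 = 5. Reached multiple(s) of 3: 3 -> fragment 1 completed (1 total).
Step 3: advance 1 -> fork_pos = 5 + 1 = 6. Reached multiple(s) of 3: 6 -> fragment 2 completed (2 total).
Step 4: advance 4 -> fork_pos = 6 + 4 = 10. Reached multiple(s) of 3: 9 -> fragment 3 completed (3 total).
Step 5: advance 6 -> fork_pos = 10 + 6 = 16. Reached multiple(s) of 3: 12, 15 -> fragments 4-5 completed (5 total).
Check: final fork_pos = 16; the multiples of 3 that are <= 16 are 3..15 -> 16 // 3 = 5 completed fragment(s).

Answer: 5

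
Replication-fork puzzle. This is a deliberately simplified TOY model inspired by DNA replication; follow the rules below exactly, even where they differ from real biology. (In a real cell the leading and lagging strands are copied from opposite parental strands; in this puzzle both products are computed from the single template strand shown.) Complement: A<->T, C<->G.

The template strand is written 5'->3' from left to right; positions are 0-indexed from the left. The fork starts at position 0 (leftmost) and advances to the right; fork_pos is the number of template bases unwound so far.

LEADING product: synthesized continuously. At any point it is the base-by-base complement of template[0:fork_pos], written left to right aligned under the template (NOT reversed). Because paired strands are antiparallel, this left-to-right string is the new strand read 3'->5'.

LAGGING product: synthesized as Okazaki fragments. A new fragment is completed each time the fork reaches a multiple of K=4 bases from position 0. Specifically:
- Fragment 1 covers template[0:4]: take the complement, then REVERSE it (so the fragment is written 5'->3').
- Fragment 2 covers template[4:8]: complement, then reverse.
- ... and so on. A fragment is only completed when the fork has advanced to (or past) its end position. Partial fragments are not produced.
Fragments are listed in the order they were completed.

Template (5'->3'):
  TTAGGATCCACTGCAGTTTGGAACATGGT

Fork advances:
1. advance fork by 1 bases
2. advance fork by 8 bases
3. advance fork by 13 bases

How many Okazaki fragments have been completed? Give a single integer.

Step 1: advance 1 -> fork_pos = 0 + 1 = 1. Next multiple of 4 is 4 (not reached); still 0 fragment(s).
Step 2: advance 8 -> fork_pos = 1 + 8 = 9. Reached multiple(s) of 4: 4, 8 -> fragments 1-2 completed (2 total).
Step 3: advance 13 -> fork_pos = 9 + 13 = 22. Reached multiple(s) of 4: 12, 16, 20 -> fragments 3-5 completed (5 total).
Check: final fork_pos = 22; the multiples of 4 that are <= 22 are 4..20 -> 22 // 4 = 5 completed fragment(s).

Answer: 5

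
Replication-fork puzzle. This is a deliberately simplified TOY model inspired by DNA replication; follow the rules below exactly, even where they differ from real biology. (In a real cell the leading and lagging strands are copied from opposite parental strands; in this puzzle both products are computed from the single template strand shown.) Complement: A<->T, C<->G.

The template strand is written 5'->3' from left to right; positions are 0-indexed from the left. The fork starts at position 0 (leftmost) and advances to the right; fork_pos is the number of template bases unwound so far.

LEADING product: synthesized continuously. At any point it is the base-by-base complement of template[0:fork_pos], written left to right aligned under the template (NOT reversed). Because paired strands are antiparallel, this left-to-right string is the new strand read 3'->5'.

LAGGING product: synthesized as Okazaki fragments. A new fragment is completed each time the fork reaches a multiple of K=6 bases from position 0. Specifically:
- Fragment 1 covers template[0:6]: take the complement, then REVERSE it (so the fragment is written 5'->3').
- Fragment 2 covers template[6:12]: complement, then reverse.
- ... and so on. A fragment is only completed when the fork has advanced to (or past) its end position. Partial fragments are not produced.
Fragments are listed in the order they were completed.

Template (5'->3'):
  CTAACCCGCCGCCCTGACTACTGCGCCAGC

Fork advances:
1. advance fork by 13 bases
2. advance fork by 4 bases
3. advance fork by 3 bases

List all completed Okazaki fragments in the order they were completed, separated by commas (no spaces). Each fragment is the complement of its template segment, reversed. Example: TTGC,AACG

Answer: GGTTAG,GCGGCG,GTCAGG

Derivation:
Step 1: advance 13 -> fork_pos = 0 + 13 = 13. Reached multiple(s) of 6: 6, 12 -> fragments 1-2 completed (2 total).
Step 2: advance 4 -> fork_pos = 13 + 4 = 17. Next multiple of 6 is 18 (not reached); still 2 fragment(s).
Step 3: advance 3 -> fork_pos = 17 + 3 = 20. Reached multiple(s) of 6: 18 -> fragment 3 completed (3 total).
Final fork_pos = 20, so 3 fragment(s) are complete. Build each: template segment -> complement -> reverse.
Fragment 1: template[0:6] = CTAACC -> complement GATTGG -> reversed GGTTAG
Fragment 2: template[6:12] = CGCCGC -> complement GCGGCG -> reversed GCGGCG
Fragment 3: template[12:18] = CCTGAC -> complement GGACTG -> reversed GTCAGG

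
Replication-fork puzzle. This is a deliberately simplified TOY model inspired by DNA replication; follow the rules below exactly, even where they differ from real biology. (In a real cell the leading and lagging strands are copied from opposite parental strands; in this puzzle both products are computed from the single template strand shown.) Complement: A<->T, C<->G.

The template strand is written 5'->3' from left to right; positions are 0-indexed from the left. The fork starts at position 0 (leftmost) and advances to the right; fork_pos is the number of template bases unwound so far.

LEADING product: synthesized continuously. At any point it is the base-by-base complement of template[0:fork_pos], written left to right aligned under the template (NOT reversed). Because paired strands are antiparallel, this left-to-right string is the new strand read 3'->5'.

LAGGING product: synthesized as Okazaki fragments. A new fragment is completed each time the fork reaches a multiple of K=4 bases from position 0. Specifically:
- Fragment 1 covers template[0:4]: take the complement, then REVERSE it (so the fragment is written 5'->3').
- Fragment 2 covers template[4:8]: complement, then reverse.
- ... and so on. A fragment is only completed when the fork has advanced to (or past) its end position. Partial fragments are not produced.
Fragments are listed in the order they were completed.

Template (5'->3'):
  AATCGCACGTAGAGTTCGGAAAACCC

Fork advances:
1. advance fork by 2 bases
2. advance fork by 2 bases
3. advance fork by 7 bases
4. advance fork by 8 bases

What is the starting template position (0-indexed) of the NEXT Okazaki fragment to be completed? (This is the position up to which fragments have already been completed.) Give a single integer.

Step 1: advance 2 -> fork_pos = 0 + 2 = 2. Next multiple of 4 is 4 (not reached); still 0 fragment(s).
Step 2: advance 2 -> fork_pos = 2 + 2 = 4. Reached multiple(s) of 4: 4 -> fragment 1 completed (1 total).
Step 3: advance 7 -> fork_pos = 4 + 7 = 11. Reached multiple(s) of 4: 8 -> fragment 2 completed (2 total).
Step 4: advance 8 -> fork_pos = 11 + 8 = 19. Reached multiple(s) of 4: 12, 16 -> fragments 3-4 completed (4 total).
4 fragment(s) completed, covering template[0:16] (4 x 4 = 16). The next fragment, fragment 5, covers template[16:20], so it starts at position 16.

Answer: 16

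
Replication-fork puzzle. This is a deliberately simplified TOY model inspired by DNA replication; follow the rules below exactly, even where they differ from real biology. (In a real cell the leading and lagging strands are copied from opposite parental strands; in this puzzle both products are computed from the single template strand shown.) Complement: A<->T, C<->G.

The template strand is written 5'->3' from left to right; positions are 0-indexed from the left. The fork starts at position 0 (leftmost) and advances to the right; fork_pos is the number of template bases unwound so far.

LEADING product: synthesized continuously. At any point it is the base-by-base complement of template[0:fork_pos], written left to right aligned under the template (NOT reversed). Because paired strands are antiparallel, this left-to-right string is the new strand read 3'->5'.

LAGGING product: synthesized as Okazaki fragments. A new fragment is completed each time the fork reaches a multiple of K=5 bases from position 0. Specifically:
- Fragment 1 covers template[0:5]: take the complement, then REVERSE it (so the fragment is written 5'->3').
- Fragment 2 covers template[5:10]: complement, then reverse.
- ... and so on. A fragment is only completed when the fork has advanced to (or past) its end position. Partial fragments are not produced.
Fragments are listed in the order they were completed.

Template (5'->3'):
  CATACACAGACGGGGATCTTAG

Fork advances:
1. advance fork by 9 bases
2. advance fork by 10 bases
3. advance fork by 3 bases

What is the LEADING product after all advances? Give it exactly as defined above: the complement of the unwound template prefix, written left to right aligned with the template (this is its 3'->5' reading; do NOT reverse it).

Step 1: advance 9 -> fork_pos = 0 + 9 = 9.
Step 2: advance 10 -> fork_pos = 9 + 10 = 19.
Step 3: advance 3 -> fork_pos = 19 + 3 = 22.
Unwound prefix: template[0:22] = CATACACAGACGGGGATCTTAG
Complement it base by base (A<->T, C<->G), keeping left-to-right order:
  [0:5] CATAC -> GTATG
  [5:10] ACAGA -> TGTCT
  [10:15] CGGGG -> GCCCC
  [15:20] ATCTT -> TAGAA
  [20:22] AG -> TC
Concatenate: GTATGTGTCTGCCCCTAGAATC (length 22; written aligned with the template, i.e. 3'->5').

Answer: GTATGTGTCTGCCCCTAGAATC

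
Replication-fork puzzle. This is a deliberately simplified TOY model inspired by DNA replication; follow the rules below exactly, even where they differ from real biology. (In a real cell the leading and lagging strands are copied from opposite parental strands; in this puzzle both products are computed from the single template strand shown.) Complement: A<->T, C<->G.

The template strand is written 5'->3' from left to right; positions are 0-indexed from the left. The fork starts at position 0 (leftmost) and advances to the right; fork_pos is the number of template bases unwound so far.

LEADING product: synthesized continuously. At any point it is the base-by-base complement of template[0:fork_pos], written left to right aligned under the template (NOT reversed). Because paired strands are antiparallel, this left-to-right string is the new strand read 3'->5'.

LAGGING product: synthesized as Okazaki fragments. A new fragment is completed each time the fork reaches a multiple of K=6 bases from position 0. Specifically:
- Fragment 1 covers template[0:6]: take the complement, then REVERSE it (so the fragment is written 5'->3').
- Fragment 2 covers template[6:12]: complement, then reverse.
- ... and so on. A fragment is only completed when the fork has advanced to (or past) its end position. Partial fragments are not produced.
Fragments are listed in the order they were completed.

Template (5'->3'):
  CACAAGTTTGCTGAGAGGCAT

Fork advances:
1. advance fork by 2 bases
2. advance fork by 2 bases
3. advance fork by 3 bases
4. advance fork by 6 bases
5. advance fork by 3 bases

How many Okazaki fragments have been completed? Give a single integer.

Step 1: advance 2 -> fork_pos = 0 + 2 = 2. Next multiple of 6 is 6 (not reached); still 0 fragment(s).
Step 2: advance 2 -> fork_pos = 2 + 2 = 4. Next multiple of 6 is 6 (not reached); still 0 fragment(s).
Step 3: advance 3 -> fork_pos = 4 + 3 = 7. Reached multiple(s) of 6: 6 -> fragment 1 completed (1 total).
Step 4: advance 6 -> fork_pos = 7 + 6 = 13. Reached multiple(s) of 6: 12 -> fragment 2 completed (2 total).
Step 5: advance 3 -> fork_pos = 13 + 3 = 16. Next multiple of 6 is 18 (not reached); still 2 fragment(s).
Check: final fork_pos = 16; the multiples of 6 that are <= 16 are 6..12 -> 16 // 6 = 2 completed fragment(s).

Answer: 2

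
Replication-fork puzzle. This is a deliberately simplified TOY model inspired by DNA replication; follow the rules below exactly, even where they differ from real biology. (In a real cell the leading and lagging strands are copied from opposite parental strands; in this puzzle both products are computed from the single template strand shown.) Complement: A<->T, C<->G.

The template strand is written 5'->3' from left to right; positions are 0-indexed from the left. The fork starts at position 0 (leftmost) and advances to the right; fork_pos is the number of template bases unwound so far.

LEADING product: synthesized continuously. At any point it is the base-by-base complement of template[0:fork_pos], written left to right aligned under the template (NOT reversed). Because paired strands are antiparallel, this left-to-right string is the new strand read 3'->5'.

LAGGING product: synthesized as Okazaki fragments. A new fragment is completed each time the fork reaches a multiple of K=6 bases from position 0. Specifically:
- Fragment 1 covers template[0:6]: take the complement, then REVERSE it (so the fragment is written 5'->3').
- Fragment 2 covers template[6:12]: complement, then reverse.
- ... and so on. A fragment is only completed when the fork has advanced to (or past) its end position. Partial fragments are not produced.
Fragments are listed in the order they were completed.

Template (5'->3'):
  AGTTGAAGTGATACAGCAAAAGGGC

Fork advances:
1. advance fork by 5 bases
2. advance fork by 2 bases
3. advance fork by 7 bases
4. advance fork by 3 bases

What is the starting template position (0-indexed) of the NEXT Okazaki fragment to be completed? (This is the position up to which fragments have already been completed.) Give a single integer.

Answer: 12

Derivation:
Step 1: advance 5 -> fork_pos = 0 + 5 = 5. Next multiple of 6 is 6 (not reached); still 0 fragment(s).
Step 2: advance 2 -> fork_pos = 5 + 2 = 7. Reached multiple(s) of 6: 6 -> fragment 1 completed (1 total).
Step 3: advance 7 -> fork_pos = 7 + 7 = 14. Reached multiple(s) of 6: 12 -> fragment 2 completed (2 total).
Step 4: advance 3 -> fork_pos = 14 + 3 = 17. Next multiple of 6 is 18 (not reached); still 2 fragment(s).
2 fragment(s) completed, covering template[0:12] (2 x 6 = 12). The next fragment, fragment 3, covers template[12:18], so it starts at position 12.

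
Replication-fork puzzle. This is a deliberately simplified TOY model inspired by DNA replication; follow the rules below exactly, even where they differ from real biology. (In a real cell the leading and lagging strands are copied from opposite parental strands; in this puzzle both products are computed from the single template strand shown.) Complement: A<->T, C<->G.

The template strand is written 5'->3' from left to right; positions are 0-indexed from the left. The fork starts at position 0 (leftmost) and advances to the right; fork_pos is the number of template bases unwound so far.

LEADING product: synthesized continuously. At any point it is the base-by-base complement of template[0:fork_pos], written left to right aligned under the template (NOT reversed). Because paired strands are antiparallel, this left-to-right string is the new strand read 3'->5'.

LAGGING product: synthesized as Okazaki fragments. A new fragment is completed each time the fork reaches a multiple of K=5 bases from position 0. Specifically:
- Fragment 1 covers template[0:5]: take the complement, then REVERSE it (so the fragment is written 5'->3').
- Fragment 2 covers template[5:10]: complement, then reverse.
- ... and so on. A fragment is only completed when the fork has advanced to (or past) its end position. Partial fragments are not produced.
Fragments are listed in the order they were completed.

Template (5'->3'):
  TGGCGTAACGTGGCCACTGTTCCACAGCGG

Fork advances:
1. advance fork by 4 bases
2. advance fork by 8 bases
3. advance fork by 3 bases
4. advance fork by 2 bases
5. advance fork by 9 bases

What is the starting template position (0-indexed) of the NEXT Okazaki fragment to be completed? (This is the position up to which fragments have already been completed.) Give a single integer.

Answer: 25

Derivation:
Step 1: advance 4 -> fork_pos = 0 + 4 = 4. Next multiple of 5 is 5 (not reached); still 0 fragment(s).
Step 2: advance 8 -> fork_pos = 4 + 8 = 12. Reached multiple(s) of 5: 5, 10 -> fragments 1-2 completed (2 total).
Step 3: advance 3 -> fork_pos = 12 + 3 = 15. Reached multiple(s) of 5: 15 -> fragment 3 completed (3 total).
Step 4: advance 2 -> fork_pos = 15 + 2 = 17. Next multiple of 5 is 20 (not reached); still 3 fragment(s).
Step 5: advance 9 -> fork_pos = 17 + 9 = 26. Reached multiple(s) of 5: 20, 25 -> fragments 4-5 completed (5 total).
5 fragment(s) completed, covering template[0:25] (5 x 5 = 25). The next fragment, fragment 6, covers template[25:30], so it starts at position 25.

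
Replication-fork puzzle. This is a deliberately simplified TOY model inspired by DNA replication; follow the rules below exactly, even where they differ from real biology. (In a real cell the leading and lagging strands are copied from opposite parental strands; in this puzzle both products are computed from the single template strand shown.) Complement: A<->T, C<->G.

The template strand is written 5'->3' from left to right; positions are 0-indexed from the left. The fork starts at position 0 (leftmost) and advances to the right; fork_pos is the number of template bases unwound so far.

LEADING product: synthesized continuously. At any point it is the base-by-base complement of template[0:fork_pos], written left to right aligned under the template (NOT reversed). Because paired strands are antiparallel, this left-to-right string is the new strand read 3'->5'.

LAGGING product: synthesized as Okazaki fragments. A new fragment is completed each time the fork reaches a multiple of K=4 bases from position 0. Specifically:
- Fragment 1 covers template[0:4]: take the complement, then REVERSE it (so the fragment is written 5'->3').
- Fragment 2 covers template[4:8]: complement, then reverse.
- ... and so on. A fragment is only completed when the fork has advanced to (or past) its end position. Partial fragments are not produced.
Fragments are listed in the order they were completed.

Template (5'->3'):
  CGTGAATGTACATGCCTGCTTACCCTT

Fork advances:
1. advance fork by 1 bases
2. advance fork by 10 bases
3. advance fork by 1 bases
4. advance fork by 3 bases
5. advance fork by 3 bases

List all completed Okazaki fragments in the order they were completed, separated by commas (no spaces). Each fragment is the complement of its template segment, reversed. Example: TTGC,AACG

Step 1: advance 1 -> fork_pos = 0 + 1 = 1. Next multiple of 4 is 4 (not reached); still 0 fragment(s).
Step 2: advance 10 -> fork_pos = 1 + 10 = 11. Reached multiple(s) of 4: 4, 8 -> fragments 1-2 completed (2 total).
Step 3: advance 1 -> fork_pos = 11 + 1 = 12. Reached multiple(s) of 4: 12 -> fragment 3 completed (3 total).
Step 4: advance 3 -> fork_pos = 12 + 3 = 15. Next multiple of 4 is 16 (not reached); still 3 fragment(s).
Step 5: advance 3 -> fork_pos = 15 + 3 = 18. Reached multiple(s) of 4: 16 -> fragment 4 completed (4 total).
Final fork_pos = 18, so 4 fragment(s) are complete. Build each: template segment -> complement -> reverse.
Fragment 1: template[0:4] = CGTG -> complement GCAC -> reversed CACG
Fragment 2: template[4:8] = AATG -> complement TTAC -> reversed CATT
Fragment 3: template[8:12] = TACA -> complement ATGT -> reversed TGTA
Fragment 4: template[12:16] = TGCC -> complement ACGG -> reversed GGCA

Answer: CACG,CATT,TGTA,GGCA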